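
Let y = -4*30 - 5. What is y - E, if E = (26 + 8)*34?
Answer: -1281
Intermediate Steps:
E = 1156 (E = 34*34 = 1156)
y = -125 (y = -120 - 5 = -125)
y - E = -125 - 1*1156 = -125 - 1156 = -1281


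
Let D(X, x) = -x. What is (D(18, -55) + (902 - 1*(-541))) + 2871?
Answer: 4369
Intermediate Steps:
(D(18, -55) + (902 - 1*(-541))) + 2871 = (-1*(-55) + (902 - 1*(-541))) + 2871 = (55 + (902 + 541)) + 2871 = (55 + 1443) + 2871 = 1498 + 2871 = 4369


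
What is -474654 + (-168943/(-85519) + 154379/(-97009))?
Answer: -3937779877087048/8296112671 ≈ -4.7465e+5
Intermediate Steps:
-474654 + (-168943/(-85519) + 154379/(-97009)) = -474654 + (-168943*(-1/85519) + 154379*(-1/97009)) = -474654 + (168943/85519 - 154379/97009) = -474654 + 3186653786/8296112671 = -3937779877087048/8296112671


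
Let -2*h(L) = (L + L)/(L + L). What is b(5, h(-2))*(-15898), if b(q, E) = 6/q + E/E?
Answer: -174878/5 ≈ -34976.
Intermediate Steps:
h(L) = -½ (h(L) = -(L + L)/(2*(L + L)) = -2*L/(2*(2*L)) = -2*L*1/(2*L)/2 = -½*1 = -½)
b(q, E) = 1 + 6/q (b(q, E) = 6/q + 1 = 1 + 6/q)
b(5, h(-2))*(-15898) = ((6 + 5)/5)*(-15898) = ((⅕)*11)*(-15898) = (11/5)*(-15898) = -174878/5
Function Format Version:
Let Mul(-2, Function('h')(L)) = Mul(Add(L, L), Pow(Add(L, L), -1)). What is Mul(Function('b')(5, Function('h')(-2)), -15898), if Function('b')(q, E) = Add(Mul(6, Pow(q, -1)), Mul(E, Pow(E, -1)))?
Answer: Rational(-174878, 5) ≈ -34976.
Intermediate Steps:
Function('h')(L) = Rational(-1, 2) (Function('h')(L) = Mul(Rational(-1, 2), Mul(Add(L, L), Pow(Add(L, L), -1))) = Mul(Rational(-1, 2), Mul(Mul(2, L), Pow(Mul(2, L), -1))) = Mul(Rational(-1, 2), Mul(Mul(2, L), Mul(Rational(1, 2), Pow(L, -1)))) = Mul(Rational(-1, 2), 1) = Rational(-1, 2))
Function('b')(q, E) = Add(1, Mul(6, Pow(q, -1))) (Function('b')(q, E) = Add(Mul(6, Pow(q, -1)), 1) = Add(1, Mul(6, Pow(q, -1))))
Mul(Function('b')(5, Function('h')(-2)), -15898) = Mul(Mul(Pow(5, -1), Add(6, 5)), -15898) = Mul(Mul(Rational(1, 5), 11), -15898) = Mul(Rational(11, 5), -15898) = Rational(-174878, 5)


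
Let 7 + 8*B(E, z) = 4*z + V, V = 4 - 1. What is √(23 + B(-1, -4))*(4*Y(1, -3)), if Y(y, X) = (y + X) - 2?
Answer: -8*√82 ≈ -72.443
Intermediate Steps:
Y(y, X) = -2 + X + y (Y(y, X) = (X + y) - 2 = -2 + X + y)
V = 3
B(E, z) = -½ + z/2 (B(E, z) = -7/8 + (4*z + 3)/8 = -7/8 + (3 + 4*z)/8 = -7/8 + (3/8 + z/2) = -½ + z/2)
√(23 + B(-1, -4))*(4*Y(1, -3)) = √(23 + (-½ + (½)*(-4)))*(4*(-2 - 3 + 1)) = √(23 + (-½ - 2))*(4*(-4)) = √(23 - 5/2)*(-16) = √(41/2)*(-16) = (√82/2)*(-16) = -8*√82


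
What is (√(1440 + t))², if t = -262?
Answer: 1178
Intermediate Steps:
(√(1440 + t))² = (√(1440 - 262))² = (√1178)² = 1178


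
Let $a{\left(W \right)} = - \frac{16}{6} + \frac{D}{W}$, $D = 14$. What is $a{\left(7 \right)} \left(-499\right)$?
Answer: $\frac{998}{3} \approx 332.67$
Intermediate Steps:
$a{\left(W \right)} = - \frac{8}{3} + \frac{14}{W}$ ($a{\left(W \right)} = - \frac{16}{6} + \frac{14}{W} = \left(-16\right) \frac{1}{6} + \frac{14}{W} = - \frac{8}{3} + \frac{14}{W}$)
$a{\left(7 \right)} \left(-499\right) = \left(- \frac{8}{3} + \frac{14}{7}\right) \left(-499\right) = \left(- \frac{8}{3} + 14 \cdot \frac{1}{7}\right) \left(-499\right) = \left(- \frac{8}{3} + 2\right) \left(-499\right) = \left(- \frac{2}{3}\right) \left(-499\right) = \frac{998}{3}$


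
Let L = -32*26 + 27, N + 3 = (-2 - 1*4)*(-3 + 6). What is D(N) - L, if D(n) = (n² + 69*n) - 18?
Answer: -221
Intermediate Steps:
N = -21 (N = -3 + (-2 - 1*4)*(-3 + 6) = -3 + (-2 - 4)*3 = -3 - 6*3 = -3 - 18 = -21)
L = -805 (L = -832 + 27 = -805)
D(n) = -18 + n² + 69*n
D(N) - L = (-18 + (-21)² + 69*(-21)) - 1*(-805) = (-18 + 441 - 1449) + 805 = -1026 + 805 = -221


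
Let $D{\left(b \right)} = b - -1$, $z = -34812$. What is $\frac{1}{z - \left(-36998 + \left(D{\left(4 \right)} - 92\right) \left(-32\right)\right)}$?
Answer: $- \frac{1}{598} \approx -0.0016722$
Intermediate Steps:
$D{\left(b \right)} = 1 + b$ ($D{\left(b \right)} = b + 1 = 1 + b$)
$\frac{1}{z - \left(-36998 + \left(D{\left(4 \right)} - 92\right) \left(-32\right)\right)} = \frac{1}{-34812 + \left(36998 - \left(\left(1 + 4\right) - 92\right) \left(-32\right)\right)} = \frac{1}{-34812 + \left(36998 - \left(5 - 92\right) \left(-32\right)\right)} = \frac{1}{-34812 + \left(36998 - \left(-87\right) \left(-32\right)\right)} = \frac{1}{-34812 + \left(36998 - 2784\right)} = \frac{1}{-34812 + 34214} = \frac{1}{-598} = - \frac{1}{598}$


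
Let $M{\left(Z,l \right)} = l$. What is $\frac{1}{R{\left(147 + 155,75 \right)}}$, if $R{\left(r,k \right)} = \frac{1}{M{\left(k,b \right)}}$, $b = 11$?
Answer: $11$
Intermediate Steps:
$R{\left(r,k \right)} = \frac{1}{11}$
$\frac{1}{R{\left(147 + 155,75 \right)}} = \frac{1}{\frac{1}{11}} = 11$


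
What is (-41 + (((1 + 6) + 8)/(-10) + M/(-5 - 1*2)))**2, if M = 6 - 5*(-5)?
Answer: 431649/196 ≈ 2202.3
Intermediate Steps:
M = 31 (M = 6 + 25 = 31)
(-41 + (((1 + 6) + 8)/(-10) + M/(-5 - 1*2)))**2 = (-41 + (((1 + 6) + 8)/(-10) + 31/(-5 - 1*2)))**2 = (-41 + ((7 + 8)*(-1/10) + 31/(-5 - 2)))**2 = (-41 + (15*(-1/10) + 31/(-7)))**2 = (-41 + (-3/2 + 31*(-1/7)))**2 = (-41 + (-3/2 - 31/7))**2 = (-41 - 83/14)**2 = (-657/14)**2 = 431649/196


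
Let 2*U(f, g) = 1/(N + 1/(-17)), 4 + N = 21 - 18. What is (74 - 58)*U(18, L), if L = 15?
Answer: -68/9 ≈ -7.5556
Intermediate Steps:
N = -1 (N = -4 + (21 - 18) = -4 + 3 = -1)
U(f, g) = -17/36 (U(f, g) = 1/(2*(-1 + 1/(-17))) = 1/(2*(-1 - 1/17)) = 1/(2*(-18/17)) = (½)*(-17/18) = -17/36)
(74 - 58)*U(18, L) = (74 - 58)*(-17/36) = 16*(-17/36) = -68/9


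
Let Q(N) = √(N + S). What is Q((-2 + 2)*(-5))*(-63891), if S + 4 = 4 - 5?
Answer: -63891*I*√5 ≈ -1.4286e+5*I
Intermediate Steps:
S = -5 (S = -4 + (4 - 5) = -4 - 1 = -5)
Q(N) = √(-5 + N) (Q(N) = √(N - 5) = √(-5 + N))
Q((-2 + 2)*(-5))*(-63891) = √(-5 + (-2 + 2)*(-5))*(-63891) = √(-5 + 0*(-5))*(-63891) = √(-5 + 0)*(-63891) = √(-5)*(-63891) = (I*√5)*(-63891) = -63891*I*√5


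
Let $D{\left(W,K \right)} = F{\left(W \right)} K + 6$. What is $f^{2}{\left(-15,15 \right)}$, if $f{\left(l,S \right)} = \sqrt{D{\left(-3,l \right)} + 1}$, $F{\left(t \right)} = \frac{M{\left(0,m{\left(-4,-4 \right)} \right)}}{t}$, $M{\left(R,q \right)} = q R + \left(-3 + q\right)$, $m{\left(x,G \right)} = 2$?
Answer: $2$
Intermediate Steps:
$M{\left(R,q \right)} = -3 + q + R q$ ($M{\left(R,q \right)} = R q + \left(-3 + q\right) = -3 + q + R q$)
$F{\left(t \right)} = - \frac{1}{t}$ ($F{\left(t \right)} = \frac{-3 + 2 + 0 \cdot 2}{t} = \frac{-3 + 2 + 0}{t} = - \frac{1}{t}$)
$D{\left(W,K \right)} = 6 - \frac{K}{W}$ ($D{\left(W,K \right)} = - \frac{1}{W} K + 6 = - \frac{K}{W} + 6 = 6 - \frac{K}{W}$)
$f{\left(l,S \right)} = \sqrt{7 + \frac{l}{3}}$ ($f{\left(l,S \right)} = \sqrt{\left(6 - \frac{l}{-3}\right) + 1} = \sqrt{\left(6 - l \left(- \frac{1}{3}\right)\right) + 1} = \sqrt{\left(6 + \frac{l}{3}\right) + 1} = \sqrt{7 + \frac{l}{3}}$)
$f^{2}{\left(-15,15 \right)} = \left(\frac{\sqrt{63 + 3 \left(-15\right)}}{3}\right)^{2} = \left(\frac{\sqrt{63 - 45}}{3}\right)^{2} = \left(\frac{\sqrt{18}}{3}\right)^{2} = \left(\frac{3 \sqrt{2}}{3}\right)^{2} = \left(\sqrt{2}\right)^{2} = 2$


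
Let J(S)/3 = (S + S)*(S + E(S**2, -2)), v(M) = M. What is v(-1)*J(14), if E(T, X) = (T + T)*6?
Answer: -198744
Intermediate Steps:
E(T, X) = 12*T (E(T, X) = (2*T)*6 = 12*T)
J(S) = 6*S*(S + 12*S**2) (J(S) = 3*((S + S)*(S + 12*S**2)) = 3*((2*S)*(S + 12*S**2)) = 3*(2*S*(S + 12*S**2)) = 6*S*(S + 12*S**2))
v(-1)*J(14) = -14**2*(6 + 72*14) = -196*(6 + 1008) = -196*1014 = -1*198744 = -198744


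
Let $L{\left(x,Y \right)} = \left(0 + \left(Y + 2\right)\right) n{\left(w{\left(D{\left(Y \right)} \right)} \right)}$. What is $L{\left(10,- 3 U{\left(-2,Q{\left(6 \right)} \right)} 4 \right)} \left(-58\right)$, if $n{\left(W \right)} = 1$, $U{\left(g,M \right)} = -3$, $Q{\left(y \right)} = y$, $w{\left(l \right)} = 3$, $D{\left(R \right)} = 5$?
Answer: $-2204$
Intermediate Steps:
$L{\left(x,Y \right)} = 2 + Y$ ($L{\left(x,Y \right)} = \left(0 + \left(Y + 2\right)\right) 1 = \left(0 + \left(2 + Y\right)\right) 1 = \left(2 + Y\right) 1 = 2 + Y$)
$L{\left(10,- 3 U{\left(-2,Q{\left(6 \right)} \right)} 4 \right)} \left(-58\right) = \left(2 + \left(-3\right) \left(-3\right) 4\right) \left(-58\right) = \left(2 + 9 \cdot 4\right) \left(-58\right) = \left(2 + 36\right) \left(-58\right) = 38 \left(-58\right) = -2204$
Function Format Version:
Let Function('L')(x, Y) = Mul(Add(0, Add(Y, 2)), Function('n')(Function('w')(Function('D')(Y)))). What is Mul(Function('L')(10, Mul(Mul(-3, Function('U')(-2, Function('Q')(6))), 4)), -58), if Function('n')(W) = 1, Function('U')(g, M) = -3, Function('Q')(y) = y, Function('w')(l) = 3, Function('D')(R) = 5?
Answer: -2204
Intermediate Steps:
Function('L')(x, Y) = Add(2, Y) (Function('L')(x, Y) = Mul(Add(0, Add(Y, 2)), 1) = Mul(Add(0, Add(2, Y)), 1) = Mul(Add(2, Y), 1) = Add(2, Y))
Mul(Function('L')(10, Mul(Mul(-3, Function('U')(-2, Function('Q')(6))), 4)), -58) = Mul(Add(2, Mul(Mul(-3, -3), 4)), -58) = Mul(Add(2, Mul(9, 4)), -58) = Mul(Add(2, 36), -58) = Mul(38, -58) = -2204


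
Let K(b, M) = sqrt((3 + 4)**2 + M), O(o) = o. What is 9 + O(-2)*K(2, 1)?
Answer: 9 - 10*sqrt(2) ≈ -5.1421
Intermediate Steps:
K(b, M) = sqrt(49 + M) (K(b, M) = sqrt(7**2 + M) = sqrt(49 + M))
9 + O(-2)*K(2, 1) = 9 - 2*sqrt(49 + 1) = 9 - 10*sqrt(2)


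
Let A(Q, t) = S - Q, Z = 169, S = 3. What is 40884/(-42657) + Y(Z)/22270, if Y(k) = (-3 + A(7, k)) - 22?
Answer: -303907911/316657130 ≈ -0.95974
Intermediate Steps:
A(Q, t) = 3 - Q
Y(k) = -29 (Y(k) = (-3 + (3 - 1*7)) - 22 = (-3 + (3 - 7)) - 22 = (-3 - 4) - 22 = -7 - 22 = -29)
40884/(-42657) + Y(Z)/22270 = 40884/(-42657) - 29/22270 = 40884*(-1/42657) - 29*1/22270 = -13628/14219 - 29/22270 = -303907911/316657130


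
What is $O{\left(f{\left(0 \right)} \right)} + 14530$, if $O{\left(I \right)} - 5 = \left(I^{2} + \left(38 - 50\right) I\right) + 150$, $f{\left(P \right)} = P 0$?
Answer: $14685$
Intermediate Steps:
$f{\left(P \right)} = 0$
$O{\left(I \right)} = 155 + I^{2} - 12 I$ ($O{\left(I \right)} = 5 + \left(\left(I^{2} + \left(38 - 50\right) I\right) + 150\right) = 5 + \left(\left(I^{2} - 12 I\right) + 150\right) = 5 + \left(150 + I^{2} - 12 I\right) = 155 + I^{2} - 12 I$)
$O{\left(f{\left(0 \right)} \right)} + 14530 = \left(155 + 0^{2} - 0\right) + 14530 = \left(155 + 0 + 0\right) + 14530 = 155 + 14530 = 14685$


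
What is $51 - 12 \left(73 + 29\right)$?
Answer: $-1173$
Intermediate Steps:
$51 - 12 \left(73 + 29\right) = 51 - 1224 = -1173$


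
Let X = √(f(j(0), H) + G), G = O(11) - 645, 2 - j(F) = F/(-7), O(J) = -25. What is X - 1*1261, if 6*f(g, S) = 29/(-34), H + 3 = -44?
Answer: -1261 + I*√6972159/102 ≈ -1261.0 + 25.887*I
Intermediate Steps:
j(F) = 2 + F/7 (j(F) = 2 - F/(-7) = 2 - F*(-1)/7 = 2 - (-1)*F/7 = 2 + F/7)
G = -670 (G = -25 - 645 = -670)
H = -47 (H = -3 - 44 = -47)
f(g, S) = -29/204 (f(g, S) = (29/(-34))/6 = (29*(-1/34))/6 = (⅙)*(-29/34) = -29/204)
X = I*√6972159/102 (X = √(-29/204 - 670) = √(-136709/204) = I*√6972159/102 ≈ 25.887*I)
X - 1*1261 = I*√6972159/102 - 1*1261 = I*√6972159/102 - 1261 = -1261 + I*√6972159/102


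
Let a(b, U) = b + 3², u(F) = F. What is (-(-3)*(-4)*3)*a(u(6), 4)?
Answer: -540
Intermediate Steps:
a(b, U) = 9 + b (a(b, U) = b + 9 = 9 + b)
(-(-3)*(-4)*3)*a(u(6), 4) = (-(-3)*(-4)*3)*(9 + 6) = (-3*4*3)*15 = -12*3*15 = -36*15 = -540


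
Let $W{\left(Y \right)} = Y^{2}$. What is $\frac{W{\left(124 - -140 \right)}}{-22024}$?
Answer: $- \frac{8712}{2753} \approx -3.1645$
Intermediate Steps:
$\frac{W{\left(124 - -140 \right)}}{-22024} = \frac{\left(124 - -140\right)^{2}}{-22024} = \left(124 + 140\right)^{2} \left(- \frac{1}{22024}\right) = 264^{2} \left(- \frac{1}{22024}\right) = 69696 \left(- \frac{1}{22024}\right) = - \frac{8712}{2753}$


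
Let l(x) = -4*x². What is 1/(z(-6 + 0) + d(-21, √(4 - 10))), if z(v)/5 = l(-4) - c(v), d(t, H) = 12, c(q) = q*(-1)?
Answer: -1/338 ≈ -0.0029586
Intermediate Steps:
c(q) = -q
z(v) = -320 + 5*v (z(v) = 5*(-4*(-4)² - (-1)*v) = 5*(-4*16 + v) = 5*(-64 + v) = -320 + 5*v)
1/(z(-6 + 0) + d(-21, √(4 - 10))) = 1/((-320 + 5*(-6 + 0)) + 12) = 1/((-320 + 5*(-6)) + 12) = 1/((-320 - 30) + 12) = 1/(-350 + 12) = 1/(-338) = -1/338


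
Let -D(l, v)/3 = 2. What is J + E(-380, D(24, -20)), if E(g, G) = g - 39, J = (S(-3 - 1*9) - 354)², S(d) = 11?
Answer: 117230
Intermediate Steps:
D(l, v) = -6 (D(l, v) = -3*2 = -6)
J = 117649 (J = (11 - 354)² = (-343)² = 117649)
E(g, G) = -39 + g
J + E(-380, D(24, -20)) = 117649 + (-39 - 380) = 117649 - 419 = 117230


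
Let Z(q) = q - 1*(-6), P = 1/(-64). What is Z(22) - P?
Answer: 1793/64 ≈ 28.016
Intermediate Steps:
P = -1/64 ≈ -0.015625
Z(q) = 6 + q (Z(q) = q + 6 = 6 + q)
Z(22) - P = (6 + 22) - 1*(-1/64) = 28 + 1/64 = 1793/64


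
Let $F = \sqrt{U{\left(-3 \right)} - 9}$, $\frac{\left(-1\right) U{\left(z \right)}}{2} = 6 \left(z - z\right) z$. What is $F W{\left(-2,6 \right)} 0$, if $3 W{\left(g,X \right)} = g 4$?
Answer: $0$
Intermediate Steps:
$W{\left(g,X \right)} = \frac{4 g}{3}$ ($W{\left(g,X \right)} = \frac{g 4}{3} = \frac{4 g}{3}$)
$U{\left(z \right)} = 0$ ($U{\left(z \right)} = - 2 \cdot 6 \left(z - z\right) z = - 2 \cdot 6 \cdot 0 z = - 2 \cdot 0 z = \left(-2\right) 0 = 0$)
$F = 3 i$ ($F = \sqrt{0 - 9} = \sqrt{-9} = 3 i \approx 3.0 i$)
$F W{\left(-2,6 \right)} 0 = 3 i \frac{4}{3} \left(-2\right) 0 = 3 i \left(- \frac{8}{3}\right) 0 = - 8 i 0 = 0$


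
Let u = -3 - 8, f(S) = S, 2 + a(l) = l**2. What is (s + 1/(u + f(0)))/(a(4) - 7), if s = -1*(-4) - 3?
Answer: 10/77 ≈ 0.12987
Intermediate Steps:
a(l) = -2 + l**2
s = 1 (s = 4 - 3 = 1)
u = -11
(s + 1/(u + f(0)))/(a(4) - 7) = (1 + 1/(-11 + 0))/((-2 + 4**2) - 7) = (1 + 1/(-11))/((-2 + 16) - 7) = (1 - 1/11)/(14 - 7) = (10/11)/7 = (10/11)*(1/7) = 10/77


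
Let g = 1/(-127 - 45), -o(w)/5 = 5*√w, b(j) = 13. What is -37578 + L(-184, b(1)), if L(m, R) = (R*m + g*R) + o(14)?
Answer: -6874853/172 - 25*√14 ≈ -40064.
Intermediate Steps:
o(w) = -25*√w
g = -1/172 (g = 1/(-172) = -1/172 ≈ -0.0058140)
L(m, R) = -25*√14 - R/172 + R*m (L(m, R) = (R*m - R/172) - 25*√14 = (-R/172 + R*m) - 25*√14 = -25*√14 - R/172 + R*m)
-37578 + L(-184, b(1)) = -37578 + (-25*√14 - 1/172*13 + 13*(-184)) = -37578 + (-25*√14 - 13/172 - 2392) = -37578 + (-411437/172 - 25*√14) = -6874853/172 - 25*√14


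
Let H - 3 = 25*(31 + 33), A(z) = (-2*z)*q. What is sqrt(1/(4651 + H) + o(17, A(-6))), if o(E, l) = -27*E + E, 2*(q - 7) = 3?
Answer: I*sqrt(17287725818)/6254 ≈ 21.024*I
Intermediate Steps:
q = 17/2 (q = 7 + (1/2)*3 = 7 + 3/2 = 17/2 ≈ 8.5000)
A(z) = -17*z (A(z) = -2*z*(17/2) = -17*z)
H = 1603 (H = 3 + 25*(31 + 33) = 3 + 25*64 = 3 + 1600 = 1603)
o(E, l) = -26*E
sqrt(1/(4651 + H) + o(17, A(-6))) = sqrt(1/(4651 + 1603) - 26*17) = sqrt(1/6254 - 442) = sqrt(-2764267/6254) = I*sqrt(17287725818)/6254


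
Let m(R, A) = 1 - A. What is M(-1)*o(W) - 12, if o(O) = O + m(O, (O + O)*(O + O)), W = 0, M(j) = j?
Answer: -13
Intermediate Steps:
o(O) = 1 + O - 4*O**2 (o(O) = O + (1 - (O + O)*(O + O)) = O + (1 - 2*O*2*O) = O + (1 - 4*O**2) = 1 + O - 4*O**2)
M(-1)*o(W) - 12 = -(1 + 0 - 4*0**2) - 12 = -(1 + 0 - 4*0) - 12 = -(1 + 0 + 0) - 12 = -1*1 - 12 = -1 - 12 = -13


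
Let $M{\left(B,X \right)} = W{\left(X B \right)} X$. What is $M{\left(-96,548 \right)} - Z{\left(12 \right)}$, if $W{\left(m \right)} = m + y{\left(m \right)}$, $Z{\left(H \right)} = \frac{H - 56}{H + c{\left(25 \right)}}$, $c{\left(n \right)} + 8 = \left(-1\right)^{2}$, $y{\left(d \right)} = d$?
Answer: $- \frac{288291796}{5} \approx -5.7658 \cdot 10^{7}$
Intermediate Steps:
$c{\left(n \right)} = -7$ ($c{\left(n \right)} = -8 + \left(-1\right)^{2} = -8 + 1 = -7$)
$Z{\left(H \right)} = \frac{-56 + H}{-7 + H}$ ($Z{\left(H \right)} = \frac{H - 56}{H - 7} = \frac{-56 + H}{-7 + H}$)
$W{\left(m \right)} = 2 m$ ($W{\left(m \right)} = m + m = 2 m$)
$M{\left(B,X \right)} = 2 B X^{2}$ ($M{\left(B,X \right)} = 2 X B X = 2 B X X = 2 B X^{2}$)
$M{\left(-96,548 \right)} - Z{\left(12 \right)} = 2 \left(-96\right) 548^{2} - \frac{-56 + 12}{-7 + 12} = 2 \left(-96\right) 300304 - \frac{1}{5} \left(-44\right) = -57658368 - \frac{1}{5} \left(-44\right) = -57658368 - - \frac{44}{5} = -57658368 + \frac{44}{5} = - \frac{288291796}{5}$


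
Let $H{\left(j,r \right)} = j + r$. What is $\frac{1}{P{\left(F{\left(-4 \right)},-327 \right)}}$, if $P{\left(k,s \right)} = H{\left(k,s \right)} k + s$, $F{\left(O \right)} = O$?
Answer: $\frac{1}{997} \approx 0.001003$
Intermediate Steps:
$P{\left(k,s \right)} = s + k \left(k + s\right)$ ($P{\left(k,s \right)} = \left(k + s\right) k + s = k \left(k + s\right) + s = s + k \left(k + s\right)$)
$\frac{1}{P{\left(F{\left(-4 \right)},-327 \right)}} = \frac{1}{-327 - 4 \left(-4 - 327\right)} = \frac{1}{-327 - -1324} = \frac{1}{-327 + 1324} = \frac{1}{997}$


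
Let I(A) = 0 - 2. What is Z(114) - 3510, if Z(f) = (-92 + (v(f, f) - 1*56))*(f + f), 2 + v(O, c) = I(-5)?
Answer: -38166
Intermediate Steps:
I(A) = -2
v(O, c) = -4 (v(O, c) = -2 - 2 = -4)
Z(f) = -304*f (Z(f) = (-92 + (-4 - 1*56))*(f + f) = (-92 + (-4 - 56))*(2*f) = (-92 - 60)*(2*f) = -304*f)
Z(114) - 3510 = -304*114 - 3510 = -34656 - 3510 = -38166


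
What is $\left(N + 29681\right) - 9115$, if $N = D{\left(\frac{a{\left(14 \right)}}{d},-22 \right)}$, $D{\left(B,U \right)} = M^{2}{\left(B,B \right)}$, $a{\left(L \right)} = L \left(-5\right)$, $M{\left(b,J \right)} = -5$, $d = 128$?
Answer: $20591$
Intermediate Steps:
$a{\left(L \right)} = - 5 L$
$D{\left(B,U \right)} = 25$ ($D{\left(B,U \right)} = \left(-5\right)^{2} = 25$)
$N = 25$
$\left(N + 29681\right) - 9115 = \left(25 + 29681\right) - 9115 = 29706 - 9115 = 20591$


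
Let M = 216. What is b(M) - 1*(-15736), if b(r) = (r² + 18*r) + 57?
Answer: 66337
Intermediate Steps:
b(r) = 57 + r² + 18*r
b(M) - 1*(-15736) = (57 + 216² + 18*216) - 1*(-15736) = (57 + 46656 + 3888) + 15736 = 50601 + 15736 = 66337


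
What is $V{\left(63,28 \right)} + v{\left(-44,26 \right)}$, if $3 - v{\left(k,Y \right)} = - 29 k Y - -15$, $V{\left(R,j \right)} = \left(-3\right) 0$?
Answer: $-33188$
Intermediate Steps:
$V{\left(R,j \right)} = 0$
$v{\left(k,Y \right)} = -12 + 29 Y k$ ($v{\left(k,Y \right)} = 3 - \left(- 29 k Y - -15\right) = 3 - \left(- 29 Y k + 15\right) = 3 - \left(15 - 29 Y k\right) = 3 + \left(-15 + 29 Y k\right) = -12 + 29 Y k$)
$V{\left(63,28 \right)} + v{\left(-44,26 \right)} = 0 + \left(-12 + 29 \cdot 26 \left(-44\right)\right) = 0 - 33188 = -33188$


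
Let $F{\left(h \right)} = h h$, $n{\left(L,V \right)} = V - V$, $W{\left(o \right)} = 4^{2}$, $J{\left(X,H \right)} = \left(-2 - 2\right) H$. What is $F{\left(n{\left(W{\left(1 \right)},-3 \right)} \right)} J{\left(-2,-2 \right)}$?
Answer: $0$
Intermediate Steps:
$J{\left(X,H \right)} = - 4 H$
$W{\left(o \right)} = 16$
$n{\left(L,V \right)} = 0$
$F{\left(h \right)} = h^{2}$
$F{\left(n{\left(W{\left(1 \right)},-3 \right)} \right)} J{\left(-2,-2 \right)} = 0^{2} \left(\left(-4\right) \left(-2\right)\right) = 0 \cdot 8 = 0$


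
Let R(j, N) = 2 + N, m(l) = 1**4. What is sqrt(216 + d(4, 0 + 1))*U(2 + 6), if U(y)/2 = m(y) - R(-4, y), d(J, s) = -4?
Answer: -36*sqrt(53) ≈ -262.08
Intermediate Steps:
m(l) = 1
U(y) = -2 - 2*y (U(y) = 2*(1 - (2 + y)) = 2*(1 + (-2 - y)) = 2*(-1 - y) = -2 - 2*y)
sqrt(216 + d(4, 0 + 1))*U(2 + 6) = sqrt(216 - 4)*(-2 - 2*(2 + 6)) = sqrt(212)*(-2 - 2*8) = (2*sqrt(53))*(-2 - 16) = (2*sqrt(53))*(-18) = -36*sqrt(53)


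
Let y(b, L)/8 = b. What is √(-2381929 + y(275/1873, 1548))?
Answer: I*√8356110080241/1873 ≈ 1543.3*I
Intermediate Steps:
y(b, L) = 8*b
√(-2381929 + y(275/1873, 1548)) = √(-2381929 + 8*(275/1873)) = √(-2381929 + 2200/1873) = √(-4461350817/1873) = I*√8356110080241/1873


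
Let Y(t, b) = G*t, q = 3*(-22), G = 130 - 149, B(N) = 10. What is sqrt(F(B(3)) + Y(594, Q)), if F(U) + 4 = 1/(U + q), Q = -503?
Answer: 3*I*sqrt(983486)/28 ≈ 106.25*I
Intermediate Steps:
G = -19
q = -66
Y(t, b) = -19*t
F(U) = -4 + 1/(-66 + U) (F(U) = -4 + 1/(U - 66) = -4 + 1/(-66 + U))
sqrt(F(B(3)) + Y(594, Q)) = sqrt((265 - 4*10)/(-66 + 10) - 19*594) = sqrt((265 - 40)/(-56) - 11286) = sqrt(-1/56*225 - 11286) = sqrt(-225/56 - 11286) = sqrt(-632241/56) = 3*I*sqrt(983486)/28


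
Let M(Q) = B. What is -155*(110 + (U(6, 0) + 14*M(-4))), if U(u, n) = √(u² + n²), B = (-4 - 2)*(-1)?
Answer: -31000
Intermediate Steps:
B = 6 (B = -6*(-1) = 6)
M(Q) = 6
U(u, n) = √(n² + u²)
-155*(110 + (U(6, 0) + 14*M(-4))) = -155*(110 + (√(0² + 6²) + 14*6)) = -155*(110 + (√(0 + 36) + 84)) = -155*(110 + (√36 + 84)) = -155*(110 + (6 + 84)) = -155*(110 + 90) = -155*200 = -31000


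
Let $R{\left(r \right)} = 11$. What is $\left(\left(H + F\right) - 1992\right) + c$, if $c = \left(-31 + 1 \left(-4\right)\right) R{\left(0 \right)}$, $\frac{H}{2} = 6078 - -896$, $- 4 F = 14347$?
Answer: $\frac{31937}{4} \approx 7984.3$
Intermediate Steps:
$F = - \frac{14347}{4}$ ($F = \left(- \frac{1}{4}\right) 14347 = - \frac{14347}{4} \approx -3586.8$)
$H = 13948$ ($H = 2 \left(6078 - -896\right) = 2 \left(6078 + 896\right) = 2 \cdot 6974 = 13948$)
$c = -385$ ($c = \left(-31 + 1 \left(-4\right)\right) 11 = \left(-31 - 4\right) 11 = \left(-35\right) 11 = -385$)
$\left(\left(H + F\right) - 1992\right) + c = \left(\left(13948 - \frac{14347}{4}\right) - 1992\right) - 385 = \left(\frac{41445}{4} - 1992\right) - 385 = \frac{33477}{4} - 385 = \frac{31937}{4}$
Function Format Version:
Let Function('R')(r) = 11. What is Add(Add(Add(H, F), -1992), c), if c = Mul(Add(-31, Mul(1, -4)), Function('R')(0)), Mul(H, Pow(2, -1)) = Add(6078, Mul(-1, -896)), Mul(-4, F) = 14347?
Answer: Rational(31937, 4) ≈ 7984.3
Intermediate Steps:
F = Rational(-14347, 4) (F = Mul(Rational(-1, 4), 14347) = Rational(-14347, 4) ≈ -3586.8)
H = 13948 (H = Mul(2, Add(6078, Mul(-1, -896))) = Mul(2, Add(6078, 896)) = Mul(2, 6974) = 13948)
c = -385 (c = Mul(Add(-31, Mul(1, -4)), 11) = Mul(Add(-31, -4), 11) = Mul(-35, 11) = -385)
Add(Add(Add(H, F), -1992), c) = Add(Add(Add(13948, Rational(-14347, 4)), -1992), -385) = Add(Add(Rational(41445, 4), -1992), -385) = Add(Rational(33477, 4), -385) = Rational(31937, 4)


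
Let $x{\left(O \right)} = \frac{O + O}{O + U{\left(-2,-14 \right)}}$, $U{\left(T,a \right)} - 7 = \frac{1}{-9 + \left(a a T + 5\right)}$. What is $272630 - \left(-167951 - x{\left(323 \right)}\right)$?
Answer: $\frac{3386761195}{7687} \approx 4.4058 \cdot 10^{5}$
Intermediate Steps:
$U{\left(T,a \right)} = 7 + \frac{1}{-4 + T a^{2}}$ ($U{\left(T,a \right)} = 7 + \frac{1}{-9 + \left(a a T + 5\right)} = 7 + \frac{1}{-9 + \left(a^{2} T + 5\right)} = 7 + \frac{1}{-9 + \left(T a^{2} + 5\right)} = 7 + \frac{1}{-9 + \left(5 + T a^{2}\right)} = 7 + \frac{1}{-4 + T a^{2}}$)
$x{\left(O \right)} = \frac{2 O}{\frac{2771}{396} + O}$ ($x{\left(O \right)} = \frac{O + O}{O + \frac{-27 + 7 \left(-2\right) \left(-14\right)^{2}}{-4 - 2 \left(-14\right)^{2}}} = \frac{2 O}{O + \frac{-27 + 7 \left(-2\right) 196}{-4 - 392}} = \frac{2 O}{O + \frac{-27 - 2744}{-4 - 392}} = \frac{2 O}{O + \frac{1}{-396} \left(-2771\right)} = \frac{2 O}{O - - \frac{2771}{396}} = \frac{2 O}{O + \frac{2771}{396}} = \frac{2 O}{\frac{2771}{396} + O}$)
$272630 - \left(-167951 - x{\left(323 \right)}\right) = 272630 - \left(-167951 - 792 \cdot 323 \frac{1}{2771 + 396 \cdot 323}\right) = 272630 - \left(-167951 - 792 \cdot 323 \frac{1}{2771 + 127908}\right) = 272630 - \left(-167951 - 792 \cdot 323 \cdot \frac{1}{130679}\right) = 272630 - \left(-167951 - \frac{15048}{7687}\right) = 272630 - - \frac{1291054385}{7687} = 272630 + \frac{1291054385}{7687} = \frac{3386761195}{7687}$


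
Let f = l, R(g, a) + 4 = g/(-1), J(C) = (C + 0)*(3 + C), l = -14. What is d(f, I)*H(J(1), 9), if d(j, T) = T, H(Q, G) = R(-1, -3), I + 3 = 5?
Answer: -6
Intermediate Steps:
I = 2 (I = -3 + 5 = 2)
J(C) = C*(3 + C)
R(g, a) = -4 - g (R(g, a) = -4 + g/(-1) = -4 + g*(-1) = -4 - g)
H(Q, G) = -3 (H(Q, G) = -4 - 1*(-1) = -4 + 1 = -3)
f = -14
d(f, I)*H(J(1), 9) = 2*(-3) = -6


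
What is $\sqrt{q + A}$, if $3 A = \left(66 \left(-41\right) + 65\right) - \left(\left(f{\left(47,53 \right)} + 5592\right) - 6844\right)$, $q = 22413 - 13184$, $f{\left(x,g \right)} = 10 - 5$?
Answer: $\frac{\sqrt{78879}}{3} \approx 93.618$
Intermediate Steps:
$f{\left(x,g \right)} = 5$ ($f{\left(x,g \right)} = 10 - 5 = 5$)
$q = 9229$
$A = - \frac{1394}{3}$ ($A = \frac{\left(66 \left(-41\right) + 65\right) - \left(\left(5 + 5592\right) - 6844\right)}{3} = \frac{\left(-2706 + 65\right) - \left(5597 - 6844\right)}{3} = \frac{-2641 - -1247}{3} = \frac{-2641 + 1247}{3} = \frac{1}{3} \left(-1394\right) = - \frac{1394}{3} \approx -464.67$)
$\sqrt{q + A} = \sqrt{9229 - \frac{1394}{3}} = \sqrt{\frac{26293}{3}} = \frac{\sqrt{78879}}{3}$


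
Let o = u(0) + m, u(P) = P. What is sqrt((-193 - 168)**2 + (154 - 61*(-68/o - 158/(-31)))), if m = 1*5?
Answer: sqrt(3147123565)/155 ≈ 361.93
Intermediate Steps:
m = 5
o = 5 (o = 0 + 5 = 5)
sqrt((-193 - 168)**2 + (154 - 61*(-68/o - 158/(-31)))) = sqrt((-193 - 168)**2 + (154 - 61*(-68/5 - 158/(-31)))) = sqrt((-361)**2 + (154 - 61*(-68*1/5 - 158*(-1/31)))) = sqrt(130321 + (154 - 61*(-68/5 + 158/31))) = sqrt(130321 + (154 - 61*(-1318/155))) = sqrt(130321 + (154 + 80398/155)) = sqrt(130321 + 104268/155) = sqrt(20304023/155) = sqrt(3147123565)/155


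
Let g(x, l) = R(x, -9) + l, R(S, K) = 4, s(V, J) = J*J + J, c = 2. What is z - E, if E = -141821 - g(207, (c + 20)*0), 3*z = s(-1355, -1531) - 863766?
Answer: 634713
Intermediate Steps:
s(V, J) = J + J² (s(V, J) = J² + J = J + J²)
g(x, l) = 4 + l
z = 492888 (z = (-1531*(1 - 1531) - 863766)/3 = (-1531*(-1530) - 863766)/3 = (2342430 - 863766)/3 = (⅓)*1478664 = 492888)
E = -141825 (E = -141821 - (4 + (2 + 20)*0) = -141821 - (4 + 22*0) = -141821 - (4 + 0) = -141821 - 1*4 = -141821 - 4 = -141825)
z - E = 492888 - 1*(-141825) = 492888 + 141825 = 634713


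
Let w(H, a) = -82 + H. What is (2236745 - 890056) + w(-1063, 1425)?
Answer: 1345544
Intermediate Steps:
(2236745 - 890056) + w(-1063, 1425) = (2236745 - 890056) + (-82 - 1063) = 1346689 - 1145 = 1345544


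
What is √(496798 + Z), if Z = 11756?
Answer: 3*√56506 ≈ 713.13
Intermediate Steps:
√(496798 + Z) = √(496798 + 11756) = √508554 = 3*√56506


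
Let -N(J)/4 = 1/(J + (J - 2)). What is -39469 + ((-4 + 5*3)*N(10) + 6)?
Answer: -355189/9 ≈ -39465.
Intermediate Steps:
N(J) = -4/(-2 + 2*J) (N(J) = -4/(J + (J - 2)) = -4/(J + (-2 + J)) = -4/(-2 + 2*J))
-39469 + ((-4 + 5*3)*N(10) + 6) = -39469 + ((-4 + 5*3)*(-2/(-1 + 10)) + 6) = -39469 + ((-4 + 15)*(-2/9) + 6) = -39469 + (11*(-2*⅑) + 6) = -39469 + (11*(-2/9) + 6) = -39469 + (-22/9 + 6) = -39469 + 32/9 = -355189/9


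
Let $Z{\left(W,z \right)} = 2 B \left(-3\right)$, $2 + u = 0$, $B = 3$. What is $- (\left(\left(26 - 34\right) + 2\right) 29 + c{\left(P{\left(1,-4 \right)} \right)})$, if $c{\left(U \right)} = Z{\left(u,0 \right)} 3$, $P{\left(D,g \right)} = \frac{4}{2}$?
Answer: $228$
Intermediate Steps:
$u = -2$ ($u = -2 + 0 = -2$)
$Z{\left(W,z \right)} = -18$ ($Z{\left(W,z \right)} = 2 \cdot 3 \left(-3\right) = 6 \left(-3\right) = -18$)
$P{\left(D,g \right)} = 2$ ($P{\left(D,g \right)} = 4 \cdot \frac{1}{2} = 2$)
$c{\left(U \right)} = -54$ ($c{\left(U \right)} = \left(-18\right) 3 = -54$)
$- (\left(\left(26 - 34\right) + 2\right) 29 + c{\left(P{\left(1,-4 \right)} \right)}) = - (\left(\left(26 - 34\right) + 2\right) 29 - 54) = - (\left(-8 + 2\right) 29 - 54) = - (\left(-6\right) 29 - 54) = - (-174 - 54) = \left(-1\right) \left(-228\right) = 228$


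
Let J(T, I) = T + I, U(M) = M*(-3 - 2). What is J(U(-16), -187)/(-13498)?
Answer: 107/13498 ≈ 0.0079271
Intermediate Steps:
U(M) = -5*M (U(M) = M*(-5) = -5*M)
J(T, I) = I + T
J(U(-16), -187)/(-13498) = (-187 - 5*(-16))/(-13498) = (-187 + 80)*(-1/13498) = -107*(-1/13498) = 107/13498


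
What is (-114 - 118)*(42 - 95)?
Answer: 12296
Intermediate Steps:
(-114 - 118)*(42 - 95) = -232*(-53) = 12296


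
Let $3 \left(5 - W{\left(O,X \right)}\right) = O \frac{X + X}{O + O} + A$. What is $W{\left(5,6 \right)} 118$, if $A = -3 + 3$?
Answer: $354$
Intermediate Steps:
$A = 0$
$W{\left(O,X \right)} = 5 - \frac{X}{3}$ ($W{\left(O,X \right)} = 5 - \frac{O \frac{X + X}{O + O} + 0}{3} = 5 - \frac{O \frac{2 X}{2 O} + 0}{3} = 5 - \frac{O 2 X \frac{1}{2 O} + 0}{3} = 5 - \frac{O \frac{X}{O} + 0}{3} = 5 - \frac{X + 0}{3} = 5 - \frac{X}{3}$)
$W{\left(5,6 \right)} 118 = \left(5 - 2\right) 118 = 3 \cdot 118 = 354$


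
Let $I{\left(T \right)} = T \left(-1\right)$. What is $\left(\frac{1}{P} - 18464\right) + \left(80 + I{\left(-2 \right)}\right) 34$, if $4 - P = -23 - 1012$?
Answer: $- \frac{16287363}{1039} \approx -15676.0$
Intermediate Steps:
$I{\left(T \right)} = - T$
$P = 1039$ ($P = 4 - \left(-23 - 1012\right) = 4 - -1035 = 4 + 1035 = 1039$)
$\left(\frac{1}{P} - 18464\right) + \left(80 + I{\left(-2 \right)}\right) 34 = \left(\frac{1}{1039} - 18464\right) + \left(80 - -2\right) 34 = \left(\frac{1}{1039} - 18464\right) + \left(80 + 2\right) 34 = - \frac{19184095}{1039} + 82 \cdot 34 = - \frac{19184095}{1039} + 2788 = - \frac{16287363}{1039}$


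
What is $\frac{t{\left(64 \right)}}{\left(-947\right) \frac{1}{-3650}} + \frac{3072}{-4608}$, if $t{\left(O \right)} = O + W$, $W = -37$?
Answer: $\frac{293756}{2841} \approx 103.4$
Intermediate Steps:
$t{\left(O \right)} = -37 + O$ ($t{\left(O \right)} = O - 37 = -37 + O$)
$\frac{t{\left(64 \right)}}{\left(-947\right) \frac{1}{-3650}} + \frac{3072}{-4608} = \frac{-37 + 64}{\left(-947\right) \frac{1}{-3650}} + \frac{3072}{-4608} = \frac{27}{\left(-947\right) \left(- \frac{1}{3650}\right)} + 3072 \left(- \frac{1}{4608}\right) = \frac{27}{\frac{947}{3650}} - \frac{2}{3} = 27 \cdot \frac{3650}{947} - \frac{2}{3} = \frac{98550}{947} - \frac{2}{3} = \frac{293756}{2841}$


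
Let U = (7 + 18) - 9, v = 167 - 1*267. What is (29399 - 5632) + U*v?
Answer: 22167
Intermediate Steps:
v = -100 (v = 167 - 267 = -100)
U = 16 (U = 25 - 9 = 16)
(29399 - 5632) + U*v = (29399 - 5632) + 16*(-100) = 23767 - 1600 = 22167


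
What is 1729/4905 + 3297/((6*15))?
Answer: 362831/9810 ≈ 36.986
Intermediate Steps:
1729/4905 + 3297/((6*15)) = 1729*(1/4905) + 3297/90 = 1729/4905 + 3297*(1/90) = 1729/4905 + 1099/30 = 362831/9810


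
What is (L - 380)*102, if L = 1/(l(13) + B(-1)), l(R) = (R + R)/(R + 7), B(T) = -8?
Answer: -2597940/67 ≈ -38775.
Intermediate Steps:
l(R) = 2*R/(7 + R) (l(R) = (2*R)/(7 + R) = 2*R/(7 + R))
L = -10/67 (L = 1/(2*13/(7 + 13) - 8) = 1/(2*13/20 - 8) = 1/(2*13*(1/20) - 8) = 1/(13/10 - 8) = 1/(-67/10) = -10/67 ≈ -0.14925)
(L - 380)*102 = (-10/67 - 380)*102 = -25470/67*102 = -2597940/67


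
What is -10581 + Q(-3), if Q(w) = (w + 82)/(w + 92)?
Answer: -941630/89 ≈ -10580.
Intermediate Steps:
Q(w) = (82 + w)/(92 + w)
-10581 + Q(-3) = -10581 + (82 - 3)/(92 - 3) = -10581 + 79/89 = -941630/89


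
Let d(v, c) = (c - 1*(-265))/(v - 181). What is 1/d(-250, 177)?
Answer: -431/442 ≈ -0.97511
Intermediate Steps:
d(v, c) = (265 + c)/(-181 + v) (d(v, c) = (c + 265)/(-181 + v) = (265 + c)/(-181 + v))
1/d(-250, 177) = 1/((265 + 177)/(-181 - 250)) = 1/(442/(-431)) = 1/(-1/431*442) = 1/(-442/431) = -431/442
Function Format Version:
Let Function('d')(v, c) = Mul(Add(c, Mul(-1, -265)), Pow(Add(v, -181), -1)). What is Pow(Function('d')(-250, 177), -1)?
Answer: Rational(-431, 442) ≈ -0.97511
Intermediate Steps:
Function('d')(v, c) = Mul(Pow(Add(-181, v), -1), Add(265, c)) (Function('d')(v, c) = Mul(Add(c, 265), Pow(Add(-181, v), -1)) = Mul(Add(265, c), Pow(Add(-181, v), -1)) = Mul(Pow(Add(-181, v), -1), Add(265, c)))
Pow(Function('d')(-250, 177), -1) = Pow(Mul(Pow(Add(-181, -250), -1), Add(265, 177)), -1) = Pow(Mul(Pow(-431, -1), 442), -1) = Pow(Mul(Rational(-1, 431), 442), -1) = Pow(Rational(-442, 431), -1) = Rational(-431, 442)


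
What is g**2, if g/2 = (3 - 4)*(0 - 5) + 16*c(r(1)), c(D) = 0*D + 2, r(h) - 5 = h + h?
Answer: 5476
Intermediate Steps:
r(h) = 5 + 2*h (r(h) = 5 + (h + h) = 5 + 2*h)
c(D) = 2 (c(D) = 0 + 2 = 2)
g = 74 (g = 2*((3 - 4)*(0 - 5) + 16*2) = 2*(-1*(-5) + 32) = 2*(5 + 32) = 2*37 = 74)
g**2 = 74**2 = 5476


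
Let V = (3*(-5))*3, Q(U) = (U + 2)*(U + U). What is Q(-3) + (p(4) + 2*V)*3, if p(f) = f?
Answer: -252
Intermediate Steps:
Q(U) = 2*U*(2 + U) (Q(U) = (2 + U)*(2*U) = 2*U*(2 + U))
V = -45 (V = -15*3 = -45)
Q(-3) + (p(4) + 2*V)*3 = 2*(-3)*(2 - 3) + (4 + 2*(-45))*3 = 2*(-3)*(-1) + (4 - 90)*3 = 6 - 86*3 = 6 - 258 = -252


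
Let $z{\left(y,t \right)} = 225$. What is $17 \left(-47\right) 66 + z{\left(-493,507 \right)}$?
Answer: $-52509$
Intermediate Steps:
$17 \left(-47\right) 66 + z{\left(-493,507 \right)} = 17 \left(-47\right) 66 + 225 = \left(-799\right) 66 + 225 = -52734 + 225 = -52509$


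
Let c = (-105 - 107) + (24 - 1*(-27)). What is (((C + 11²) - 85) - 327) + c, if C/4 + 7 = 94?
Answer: -104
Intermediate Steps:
C = 348 (C = -28 + 4*94 = -28 + 376 = 348)
c = -161 (c = -212 + (24 + 27) = -212 + 51 = -161)
(((C + 11²) - 85) - 327) + c = (((348 + 11²) - 85) - 327) - 161 = (((348 + 121) - 85) - 327) - 161 = ((469 - 85) - 327) - 161 = (384 - 327) - 161 = 57 - 161 = -104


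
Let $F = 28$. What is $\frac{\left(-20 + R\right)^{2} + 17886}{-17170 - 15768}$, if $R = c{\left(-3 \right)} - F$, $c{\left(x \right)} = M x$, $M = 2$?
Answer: $- \frac{10401}{16469} \approx -0.63155$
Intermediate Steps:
$c{\left(x \right)} = 2 x$
$R = -34$ ($R = 2 \left(-3\right) - 28 = -6 - 28 = -34$)
$\frac{\left(-20 + R\right)^{2} + 17886}{-17170 - 15768} = \frac{\left(-20 - 34\right)^{2} + 17886}{-17170 - 15768} = \frac{\left(-54\right)^{2} + 17886}{-32938} = \left(2916 + 17886\right) \left(- \frac{1}{32938}\right) = 20802 \left(- \frac{1}{32938}\right) = - \frac{10401}{16469}$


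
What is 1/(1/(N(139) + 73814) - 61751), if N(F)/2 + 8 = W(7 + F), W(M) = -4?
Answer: -73790/4556606289 ≈ -1.6194e-5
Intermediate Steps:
N(F) = -24 (N(F) = -16 + 2*(-4) = -16 - 8 = -24)
1/(1/(N(139) + 73814) - 61751) = 1/(1/(-24 + 73814) - 61751) = 1/(1/73790 - 61751) = 1/(-4556606289/73790) = -73790/4556606289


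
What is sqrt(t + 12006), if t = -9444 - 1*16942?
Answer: 2*I*sqrt(3595) ≈ 119.92*I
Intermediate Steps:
t = -26386 (t = -9444 - 16942 = -26386)
sqrt(t + 12006) = sqrt(-26386 + 12006) = sqrt(-14380) = 2*I*sqrt(3595)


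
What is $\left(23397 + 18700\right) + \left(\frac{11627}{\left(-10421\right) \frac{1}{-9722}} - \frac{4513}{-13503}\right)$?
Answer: $\frac{7450064390066}{140714763} \approx 52944.0$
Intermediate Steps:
$\left(23397 + 18700\right) + \left(\frac{11627}{\left(-10421\right) \frac{1}{-9722}} - \frac{4513}{-13503}\right) = 42097 - \left(- \frac{4513}{13503} - \frac{11627}{\left(-10421\right) \left(- \frac{1}{9722}\right)}\right) = 42097 + \left(\frac{11627}{\frac{10421}{9722}} + \frac{4513}{13503}\right) = 42097 + \left(11627 \cdot \frac{9722}{10421} + \frac{4513}{13503}\right) = 42097 + \left(\frac{113037694}{10421} + \frac{4513}{13503}\right) = 42097 + \frac{1526395012055}{140714763} = \frac{7450064390066}{140714763}$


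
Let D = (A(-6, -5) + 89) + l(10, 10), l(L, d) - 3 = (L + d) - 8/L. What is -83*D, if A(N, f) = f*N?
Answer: -58598/5 ≈ -11720.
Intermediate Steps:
A(N, f) = N*f
l(L, d) = 3 + L + d - 8/L (l(L, d) = 3 + ((L + d) - 8/L) = 3 + (L + d - 8/L) = 3 + L + d - 8/L)
D = 706/5 (D = (-6*(-5) + 89) + (3 + 10 + 10 - 8/10) = (30 + 89) + (3 + 10 + 10 - 8*1/10) = 119 + (3 + 10 + 10 - 4/5) = 119 + 111/5 = 706/5 ≈ 141.20)
-83*D = -83*706/5 = -58598/5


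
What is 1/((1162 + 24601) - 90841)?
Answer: -1/65078 ≈ -1.5366e-5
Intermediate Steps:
1/((1162 + 24601) - 90841) = 1/(25763 - 90841) = 1/(-65078) = -1/65078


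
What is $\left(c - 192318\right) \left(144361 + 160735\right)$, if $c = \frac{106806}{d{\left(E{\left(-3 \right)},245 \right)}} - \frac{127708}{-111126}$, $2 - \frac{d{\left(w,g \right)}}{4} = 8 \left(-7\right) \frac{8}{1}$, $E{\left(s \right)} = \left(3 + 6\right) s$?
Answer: $- \frac{27159656742746682}{463025} \approx -5.8657 \cdot 10^{10}$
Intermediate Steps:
$E{\left(s \right)} = 9 s$
$d{\left(w,g \right)} = 1800$ ($d{\left(w,g \right)} = 8 - 4 \cdot 8 \left(-7\right) \frac{8}{1} = 8 - 4 \left(- 56 \cdot 8 \cdot 1\right) = 8 - 4 \left(\left(-56\right) 8\right) = 8 - -1792 = 8 + 1792 = 1800$)
$c = \frac{112025907}{1852100}$ ($c = \frac{106806}{1800} - \frac{127708}{-111126} = 106806 \cdot \frac{1}{1800} - - \frac{63854}{55563} = \frac{17801}{300} + \frac{63854}{55563} = \frac{112025907}{1852100} \approx 60.486$)
$\left(c - 192318\right) \left(144361 + 160735\right) = \left(\frac{112025907}{1852100} - 192318\right) \left(144361 + 160735\right) = \left(- \frac{356080141893}{1852100}\right) 305096 = - \frac{27159656742746682}{463025}$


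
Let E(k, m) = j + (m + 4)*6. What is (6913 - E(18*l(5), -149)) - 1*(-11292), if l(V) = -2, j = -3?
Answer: 19078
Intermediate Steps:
E(k, m) = 21 + 6*m (E(k, m) = -3 + (m + 4)*6 = -3 + (4 + m)*6 = -3 + (24 + 6*m) = 21 + 6*m)
(6913 - E(18*l(5), -149)) - 1*(-11292) = (6913 - (21 + 6*(-149))) - 1*(-11292) = (6913 - (21 - 894)) + 11292 = (6913 - 1*(-873)) + 11292 = (6913 + 873) + 11292 = 7786 + 11292 = 19078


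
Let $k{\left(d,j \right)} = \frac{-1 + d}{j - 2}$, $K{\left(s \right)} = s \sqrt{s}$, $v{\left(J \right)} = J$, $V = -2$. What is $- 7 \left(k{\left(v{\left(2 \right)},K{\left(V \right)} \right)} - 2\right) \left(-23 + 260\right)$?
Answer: $\frac{7189}{2} - \frac{553 i \sqrt{2}}{2} \approx 3594.5 - 391.03 i$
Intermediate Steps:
$K{\left(s \right)} = s^{\frac{3}{2}}$
$k{\left(d,j \right)} = \frac{-1 + d}{-2 + j}$
$- 7 \left(k{\left(v{\left(2 \right)},K{\left(V \right)} \right)} - 2\right) \left(-23 + 260\right) = - 7 \left(\frac{-1 + 2}{-2 + \left(-2\right)^{\frac{3}{2}}} - 2\right) \left(-23 + 260\right) = - 7 \left(\frac{1}{-2 - 2 i \sqrt{2}} \cdot 1 - 2\right) 237 = - 7 \left(\frac{1}{-2 - 2 i \sqrt{2}} - 2\right) 237 = - 7 \left(-2 + \frac{1}{-2 - 2 i \sqrt{2}}\right) 237 = \left(14 - \frac{7}{-2 - 2 i \sqrt{2}}\right) 237 = 3318 - \frac{1659}{-2 - 2 i \sqrt{2}}$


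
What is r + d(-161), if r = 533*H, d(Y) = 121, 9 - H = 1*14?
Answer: -2544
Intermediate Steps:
H = -5 (H = 9 - 14 = -5)
r = -2665 (r = 533*(-5) = -2665)
r + d(-161) = -2665 + 121 = -2544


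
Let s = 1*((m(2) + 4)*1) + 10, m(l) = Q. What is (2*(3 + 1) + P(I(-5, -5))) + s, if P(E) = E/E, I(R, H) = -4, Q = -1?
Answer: 22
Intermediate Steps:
m(l) = -1
s = 13 (s = 1*((-1 + 4)*1) + 10 = 1*(3*1) + 10 = 1*3 + 10 = 3 + 10 = 13)
P(E) = 1
(2*(3 + 1) + P(I(-5, -5))) + s = (2*(3 + 1) + 1) + 13 = (2*4 + 1) + 13 = (8 + 1) + 13 = 9 + 13 = 22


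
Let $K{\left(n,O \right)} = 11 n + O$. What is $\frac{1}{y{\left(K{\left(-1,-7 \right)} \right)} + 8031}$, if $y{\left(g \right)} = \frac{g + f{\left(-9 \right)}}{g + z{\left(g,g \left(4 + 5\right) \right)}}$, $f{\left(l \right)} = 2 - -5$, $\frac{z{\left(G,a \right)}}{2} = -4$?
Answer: $\frac{26}{208817} \approx 0.00012451$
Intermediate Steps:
$z{\left(G,a \right)} = -8$ ($z{\left(G,a \right)} = 2 \left(-4\right) = -8$)
$K{\left(n,O \right)} = O + 11 n$
$f{\left(l \right)} = 7$ ($f{\left(l \right)} = 2 + 5 = 7$)
$y{\left(g \right)} = \frac{7 + g}{-8 + g}$ ($y{\left(g \right)} = \frac{g + 7}{g - 8} = \frac{7 + g}{-8 + g}$)
$\frac{1}{y{\left(K{\left(-1,-7 \right)} \right)} + 8031} = \frac{1}{\frac{7 + \left(-7 + 11 \left(-1\right)\right)}{-8 + \left(-7 + 11 \left(-1\right)\right)} + 8031} = \frac{1}{\frac{7 - 18}{-8 - 18} + 8031} = \frac{1}{\frac{1}{-26} \left(-11\right) + 8031} = \frac{1}{\left(- \frac{1}{26}\right) \left(-11\right) + 8031} = \frac{1}{\frac{11}{26} + 8031} = \frac{1}{\frac{208817}{26}} = \frac{26}{208817}$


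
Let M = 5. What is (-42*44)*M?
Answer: -9240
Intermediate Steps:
(-42*44)*M = -42*44*5 = -1848*5 = -9240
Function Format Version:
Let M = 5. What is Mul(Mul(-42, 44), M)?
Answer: -9240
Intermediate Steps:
Mul(Mul(-42, 44), M) = Mul(Mul(-42, 44), 5) = Mul(-1848, 5) = -9240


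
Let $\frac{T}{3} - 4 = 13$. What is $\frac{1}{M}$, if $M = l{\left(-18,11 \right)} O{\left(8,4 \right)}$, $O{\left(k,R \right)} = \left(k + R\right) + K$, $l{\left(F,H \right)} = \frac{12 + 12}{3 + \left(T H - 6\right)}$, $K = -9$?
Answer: $\frac{31}{4} \approx 7.75$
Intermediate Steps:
$T = 51$ ($T = 12 + 3 \cdot 13 = 12 + 39 = 51$)
$l{\left(F,H \right)} = \frac{24}{-3 + 51 H}$ ($l{\left(F,H \right)} = \frac{12 + 12}{3 + \left(51 H - 6\right)} = \frac{24}{3 + \left(-6 + 51 H\right)} = \frac{24}{-3 + 51 H}$)
$O{\left(k,R \right)} = -9 + R + k$ ($O{\left(k,R \right)} = \left(k + R\right) - 9 = \left(R + k\right) - 9 = -9 + R + k$)
$M = \frac{4}{31}$ ($M = \frac{8}{-1 + 17 \cdot 11} \left(-9 + 4 + 8\right) = \frac{8}{-1 + 187} \cdot 3 = \frac{8}{186} \cdot 3 = 8 \cdot \frac{1}{186} \cdot 3 = \frac{4}{93} \cdot 3 = \frac{4}{31} \approx 0.12903$)
$\frac{1}{M} = \frac{1}{\frac{4}{31}} = \frac{31}{4}$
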